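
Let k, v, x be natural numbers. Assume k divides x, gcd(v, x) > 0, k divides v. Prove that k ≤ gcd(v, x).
k divides v and k divides x, so k divides gcd(v, x). gcd(v, x) > 0, so k ≤ gcd(v, x).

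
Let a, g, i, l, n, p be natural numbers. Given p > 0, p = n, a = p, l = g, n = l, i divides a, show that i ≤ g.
p = n and n = l, thus p = l. l = g, so p = g. a = p and i divides a, therefore i divides p. p > 0, so i ≤ p. p = g, so i ≤ g.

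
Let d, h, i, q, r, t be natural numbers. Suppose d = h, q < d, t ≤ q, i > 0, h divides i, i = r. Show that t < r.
t ≤ q and q < d, therefore t < d. d = h, so t < h. h divides i and i > 0, therefore h ≤ i. i = r, so h ≤ r. Since t < h, t < r.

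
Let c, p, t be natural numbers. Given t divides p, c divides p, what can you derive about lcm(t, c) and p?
lcm(t, c) divides p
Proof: t divides p and c divides p. Because lcm divides any common multiple, lcm(t, c) divides p.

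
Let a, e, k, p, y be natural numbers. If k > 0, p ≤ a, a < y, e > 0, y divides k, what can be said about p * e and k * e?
p * e < k * e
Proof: p ≤ a and a < y, thus p < y. y divides k and k > 0, therefore y ≤ k. Since p < y, p < k. Using e > 0, by multiplying by a positive, p * e < k * e.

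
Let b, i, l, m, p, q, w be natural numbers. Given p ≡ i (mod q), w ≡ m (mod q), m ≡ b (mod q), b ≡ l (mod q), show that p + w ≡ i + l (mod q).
From w ≡ m (mod q) and m ≡ b (mod q), w ≡ b (mod q). Since b ≡ l (mod q), w ≡ l (mod q). From p ≡ i (mod q), by adding congruences, p + w ≡ i + l (mod q).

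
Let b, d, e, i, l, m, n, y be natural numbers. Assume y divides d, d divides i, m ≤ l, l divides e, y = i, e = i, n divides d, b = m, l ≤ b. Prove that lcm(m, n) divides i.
Since b = m and l ≤ b, l ≤ m. m ≤ l, so l = m. e = i and l divides e, thus l divides i. l = m, so m divides i. Since y = i and y divides d, i divides d. Since d divides i, d = i. Since n divides d, n divides i. m divides i, so lcm(m, n) divides i.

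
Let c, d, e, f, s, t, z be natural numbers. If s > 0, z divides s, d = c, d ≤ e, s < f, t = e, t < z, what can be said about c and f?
c < f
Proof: Because t = e and t < z, e < z. From d ≤ e, d < z. z divides s and s > 0, hence z ≤ s. Since d < z, d < s. Since s < f, d < f. Since d = c, c < f.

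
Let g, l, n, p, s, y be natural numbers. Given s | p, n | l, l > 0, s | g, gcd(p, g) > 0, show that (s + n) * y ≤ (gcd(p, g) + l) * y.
Since s | p and s | g, s | gcd(p, g). Since gcd(p, g) > 0, s ≤ gcd(p, g). Since n | l and l > 0, n ≤ l. s ≤ gcd(p, g), so s + n ≤ gcd(p, g) + l. Then (s + n) * y ≤ (gcd(p, g) + l) * y.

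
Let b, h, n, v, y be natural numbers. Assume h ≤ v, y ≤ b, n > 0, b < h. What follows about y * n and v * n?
y * n < v * n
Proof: Since b < h and h ≤ v, b < v. Since y ≤ b, y < v. Since n > 0, y * n < v * n.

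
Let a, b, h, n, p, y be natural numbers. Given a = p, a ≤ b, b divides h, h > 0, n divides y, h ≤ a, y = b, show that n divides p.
b divides h and h > 0, therefore b ≤ h. Since h ≤ a, b ≤ a. a ≤ b, so b = a. Since y = b, y = a. Since a = p, y = p. Since n divides y, n divides p.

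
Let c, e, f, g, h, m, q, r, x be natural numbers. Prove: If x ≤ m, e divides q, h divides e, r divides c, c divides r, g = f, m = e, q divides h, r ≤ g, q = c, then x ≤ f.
q divides h and h divides e, hence q divides e. e divides q, so e = q. Since m = e, m = q. q = c, so m = c. Since x ≤ m, x ≤ c. From r divides c and c divides r, r = c. r ≤ g, so c ≤ g. From g = f, c ≤ f. x ≤ c, so x ≤ f.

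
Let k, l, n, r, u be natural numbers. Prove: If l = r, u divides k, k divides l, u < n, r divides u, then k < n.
l = r and k divides l, therefore k divides r. Since r divides u, k divides u. u divides k, so u = k. Since u < n, k < n.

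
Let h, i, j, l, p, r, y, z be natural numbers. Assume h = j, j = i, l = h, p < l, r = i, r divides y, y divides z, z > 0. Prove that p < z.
Since h = j and j = i, h = i. l = h and p < l, hence p < h. h = i, so p < i. r divides y and y divides z, so r divides z. From r = i, i divides z. z > 0, so i ≤ z. Since p < i, p < z.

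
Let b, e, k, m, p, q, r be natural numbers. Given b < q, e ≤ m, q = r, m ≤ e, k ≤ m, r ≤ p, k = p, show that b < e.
q = r and b < q, hence b < r. Because m ≤ e and e ≤ m, m = e. k = p and k ≤ m, thus p ≤ m. m = e, so p ≤ e. Since r ≤ p, r ≤ e. b < r, so b < e.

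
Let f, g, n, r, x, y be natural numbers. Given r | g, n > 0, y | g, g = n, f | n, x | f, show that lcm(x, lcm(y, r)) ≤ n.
x | f and f | n, therefore x | n. y | g and r | g, thus lcm(y, r) | g. g = n, so lcm(y, r) | n. From x | n, lcm(x, lcm(y, r)) | n. Since n > 0, lcm(x, lcm(y, r)) ≤ n.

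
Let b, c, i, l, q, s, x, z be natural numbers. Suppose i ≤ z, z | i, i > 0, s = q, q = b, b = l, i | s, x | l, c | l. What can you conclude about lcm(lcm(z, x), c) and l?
lcm(lcm(z, x), c) | l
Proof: Because z | i and i > 0, z ≤ i. Since i ≤ z, i = z. From s = q and q = b, s = b. Since b = l, s = l. Since i | s, i | l. i = z, so z | l. Since x | l, lcm(z, x) | l. Because c | l, lcm(lcm(z, x), c) | l.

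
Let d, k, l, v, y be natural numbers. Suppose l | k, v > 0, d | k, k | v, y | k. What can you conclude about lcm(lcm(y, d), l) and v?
lcm(lcm(y, d), l) ≤ v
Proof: Since y | k and d | k, lcm(y, d) | k. l | k, so lcm(lcm(y, d), l) | k. From k | v, lcm(lcm(y, d), l) | v. Since v > 0, lcm(lcm(y, d), l) ≤ v.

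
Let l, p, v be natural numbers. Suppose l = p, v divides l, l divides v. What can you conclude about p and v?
p = v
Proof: From v divides l and l divides v, v = l. Since l = p, v = p. Then p = v.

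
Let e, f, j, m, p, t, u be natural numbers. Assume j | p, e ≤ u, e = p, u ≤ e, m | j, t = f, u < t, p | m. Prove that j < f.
Since u ≤ e and e ≤ u, u = e. Since e = p, u = p. p | m and m | j, hence p | j. Because j | p, p = j. Since u = p, u = j. t = f and u < t, so u < f. Since u = j, j < f.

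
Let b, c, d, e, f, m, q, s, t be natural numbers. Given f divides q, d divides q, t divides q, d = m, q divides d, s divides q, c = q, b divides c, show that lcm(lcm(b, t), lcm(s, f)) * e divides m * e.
Because q divides d and d divides q, q = d. Because d = m, q = m. c = q and b divides c, therefore b divides q. t divides q, so lcm(b, t) divides q. Because s divides q and f divides q, lcm(s, f) divides q. Because lcm(b, t) divides q, lcm(lcm(b, t), lcm(s, f)) divides q. Since q = m, lcm(lcm(b, t), lcm(s, f)) divides m. Then lcm(lcm(b, t), lcm(s, f)) * e divides m * e.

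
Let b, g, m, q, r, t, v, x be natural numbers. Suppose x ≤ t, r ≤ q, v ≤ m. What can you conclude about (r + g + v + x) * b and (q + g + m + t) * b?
(r + g + v + x) * b ≤ (q + g + m + t) * b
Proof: r ≤ q, hence r + g ≤ q + g. v ≤ m, so r + g + v ≤ q + g + m. x ≤ t, so r + g + v + x ≤ q + g + m + t. By multiplying by a non-negative, (r + g + v + x) * b ≤ (q + g + m + t) * b.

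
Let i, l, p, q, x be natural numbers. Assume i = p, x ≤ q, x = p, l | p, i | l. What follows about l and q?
l ≤ q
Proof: Because i = p and i | l, p | l. Since l | p, p = l. Since x = p, x = l. x ≤ q, so l ≤ q.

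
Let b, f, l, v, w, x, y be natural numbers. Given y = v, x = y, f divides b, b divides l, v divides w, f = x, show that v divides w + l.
Since f = x and x = y, f = y. f divides b and b divides l, therefore f divides l. Since f = y, y divides l. y = v, so v divides l. Since v divides w, v divides w + l.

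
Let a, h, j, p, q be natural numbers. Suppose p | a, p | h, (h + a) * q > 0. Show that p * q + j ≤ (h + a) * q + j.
p | h and p | a, hence p | h + a. Then p * q | (h + a) * q. (h + a) * q > 0, so p * q ≤ (h + a) * q. Then p * q + j ≤ (h + a) * q + j.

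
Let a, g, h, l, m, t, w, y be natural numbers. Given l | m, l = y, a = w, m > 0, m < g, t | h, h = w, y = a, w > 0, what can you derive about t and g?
t < g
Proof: h = w and t | h, hence t | w. Since w > 0, t ≤ w. l = y and y = a, hence l = a. Since l | m, a | m. Since m > 0, a ≤ m. a = w, so w ≤ m. Because m < g, w < g. t ≤ w, so t < g.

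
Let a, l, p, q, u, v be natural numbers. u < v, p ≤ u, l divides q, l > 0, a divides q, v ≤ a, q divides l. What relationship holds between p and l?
p < l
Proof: From p ≤ u and u < v, p < v. Since v ≤ a, p < a. Because q divides l and l divides q, q = l. a divides q, so a divides l. l > 0, so a ≤ l. From p < a, p < l.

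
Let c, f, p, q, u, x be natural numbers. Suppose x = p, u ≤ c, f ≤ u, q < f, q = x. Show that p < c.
q = x and x = p, so q = p. q < f, so p < f. f ≤ u, so p < u. Since u ≤ c, p < c.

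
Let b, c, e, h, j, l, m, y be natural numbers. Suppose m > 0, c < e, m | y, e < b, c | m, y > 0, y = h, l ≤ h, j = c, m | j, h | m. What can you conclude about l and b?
l < b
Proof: Since j = c and m | j, m | c. c | m, so c = m. From m | y and y > 0, m ≤ y. y = h, so m ≤ h. h | m and m > 0, so h ≤ m. Since m ≤ h, m = h. Since c = m, c = h. From c < e and e < b, c < b. Since c = h, h < b. l ≤ h, so l < b.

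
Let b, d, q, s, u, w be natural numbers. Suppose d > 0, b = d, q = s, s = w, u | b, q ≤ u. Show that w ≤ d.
q = s and s = w, so q = w. b = d and u | b, thus u | d. Because d > 0, u ≤ d. Since q ≤ u, q ≤ d. q = w, so w ≤ d.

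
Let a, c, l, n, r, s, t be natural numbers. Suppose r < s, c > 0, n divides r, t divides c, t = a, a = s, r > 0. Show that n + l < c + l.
Since n divides r and r > 0, n ≤ r. Since r < s, n < s. From t = a and t divides c, a divides c. Since a = s, s divides c. Since c > 0, s ≤ c. n < s, so n < c. Then n + l < c + l.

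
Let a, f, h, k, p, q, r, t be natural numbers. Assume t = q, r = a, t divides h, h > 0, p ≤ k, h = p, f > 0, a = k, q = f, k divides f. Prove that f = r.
r = a and a = k, so r = k. k divides f and f > 0, thus k ≤ f. t = q and t divides h, so q divides h. h > 0, so q ≤ h. Because h = p, q ≤ p. p ≤ k, so q ≤ k. Since q = f, f ≤ k. k ≤ f, so k = f. Since r = k, r = f. Then f = r.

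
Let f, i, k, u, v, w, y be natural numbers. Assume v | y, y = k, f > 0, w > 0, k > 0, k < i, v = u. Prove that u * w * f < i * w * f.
Because y = k and v | y, v | k. v = u, so u | k. Since k > 0, u ≤ k. k < i, so u < i. Because w > 0, u * w < i * w. Since f > 0, u * w * f < i * w * f.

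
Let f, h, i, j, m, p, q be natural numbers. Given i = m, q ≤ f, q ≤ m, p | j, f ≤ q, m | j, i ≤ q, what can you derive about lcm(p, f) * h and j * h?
lcm(p, f) * h | j * h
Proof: Since i = m and i ≤ q, m ≤ q. q ≤ m, so m = q. Since q ≤ f and f ≤ q, q = f. Since m = q, m = f. m | j, so f | j. Because p | j, lcm(p, f) | j. Then lcm(p, f) * h | j * h.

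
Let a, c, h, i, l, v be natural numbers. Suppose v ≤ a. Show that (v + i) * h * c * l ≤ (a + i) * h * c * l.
v ≤ a, so v + i ≤ a + i. Then (v + i) * h ≤ (a + i) * h. Then (v + i) * h * c ≤ (a + i) * h * c. Then (v + i) * h * c * l ≤ (a + i) * h * c * l.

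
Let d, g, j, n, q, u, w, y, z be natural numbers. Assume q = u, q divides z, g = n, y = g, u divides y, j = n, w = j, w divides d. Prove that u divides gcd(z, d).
q = u and q divides z, thus u divides z. y = g and u divides y, therefore u divides g. From g = n, u divides n. w = j and w divides d, therefore j divides d. Since j = n, n divides d. Since u divides n, u divides d. From u divides z, u divides gcd(z, d).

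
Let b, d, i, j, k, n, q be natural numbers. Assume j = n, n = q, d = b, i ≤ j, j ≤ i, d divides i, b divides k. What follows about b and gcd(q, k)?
b divides gcd(q, k)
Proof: j = n and n = q, therefore j = q. i ≤ j and j ≤ i, thus i = j. d divides i, so d divides j. Since d = b, b divides j. j = q, so b divides q. b divides k, so b divides gcd(q, k).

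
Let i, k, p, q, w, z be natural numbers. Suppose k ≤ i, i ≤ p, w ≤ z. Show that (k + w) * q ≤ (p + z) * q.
Because k ≤ i and i ≤ p, k ≤ p. w ≤ z, so k + w ≤ p + z. Then (k + w) * q ≤ (p + z) * q.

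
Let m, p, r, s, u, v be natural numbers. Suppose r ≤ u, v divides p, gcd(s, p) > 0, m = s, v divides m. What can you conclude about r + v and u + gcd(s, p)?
r + v ≤ u + gcd(s, p)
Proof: From m = s and v divides m, v divides s. Since v divides p, v divides gcd(s, p). gcd(s, p) > 0, so v ≤ gcd(s, p). r ≤ u, so r + v ≤ u + gcd(s, p).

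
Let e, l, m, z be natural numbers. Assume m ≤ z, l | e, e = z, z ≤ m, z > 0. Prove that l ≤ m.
From z ≤ m and m ≤ z, z = m. From e = z and l | e, l | z. From z > 0, l ≤ z. z = m, so l ≤ m.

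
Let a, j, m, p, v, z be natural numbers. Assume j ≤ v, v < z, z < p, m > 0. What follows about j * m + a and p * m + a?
j * m + a < p * m + a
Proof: v < z and z < p, thus v < p. Since j ≤ v, j < p. m > 0, so j * m < p * m. Then j * m + a < p * m + a.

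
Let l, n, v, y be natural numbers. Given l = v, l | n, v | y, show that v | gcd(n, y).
Because l = v and l | n, v | n. v | y, so v | gcd(n, y).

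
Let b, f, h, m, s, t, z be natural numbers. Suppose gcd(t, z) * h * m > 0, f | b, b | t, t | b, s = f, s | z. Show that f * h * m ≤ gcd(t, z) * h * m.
b | t and t | b, so b = t. f | b, so f | t. s = f and s | z, so f | z. f | t, so f | gcd(t, z). Then f * h | gcd(t, z) * h. Then f * h * m | gcd(t, z) * h * m. Since gcd(t, z) * h * m > 0, f * h * m ≤ gcd(t, z) * h * m.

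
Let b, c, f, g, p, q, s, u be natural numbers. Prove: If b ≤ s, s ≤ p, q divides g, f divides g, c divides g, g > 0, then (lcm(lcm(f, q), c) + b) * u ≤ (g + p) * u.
Because f divides g and q divides g, lcm(f, q) divides g. c divides g, so lcm(lcm(f, q), c) divides g. Since g > 0, lcm(lcm(f, q), c) ≤ g. b ≤ s and s ≤ p, so b ≤ p. Since lcm(lcm(f, q), c) ≤ g, lcm(lcm(f, q), c) + b ≤ g + p. By multiplying by a non-negative, (lcm(lcm(f, q), c) + b) * u ≤ (g + p) * u.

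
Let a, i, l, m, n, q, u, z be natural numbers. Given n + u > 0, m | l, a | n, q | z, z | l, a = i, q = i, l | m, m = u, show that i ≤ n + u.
a = i and a | n, thus i | n. Since l | m and m | l, l = m. Since m = u, l = u. q | z and z | l, so q | l. l = u, so q | u. Since q = i, i | u. i | n, so i | n + u. n + u > 0, so i ≤ n + u.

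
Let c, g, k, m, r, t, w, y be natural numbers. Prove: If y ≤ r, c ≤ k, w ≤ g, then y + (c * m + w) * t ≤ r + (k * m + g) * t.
Because c ≤ k, by multiplying by a non-negative, c * m ≤ k * m. Since w ≤ g, c * m + w ≤ k * m + g. By multiplying by a non-negative, (c * m + w) * t ≤ (k * m + g) * t. Since y ≤ r, y + (c * m + w) * t ≤ r + (k * m + g) * t.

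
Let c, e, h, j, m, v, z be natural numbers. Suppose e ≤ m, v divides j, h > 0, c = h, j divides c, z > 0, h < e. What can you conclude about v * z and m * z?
v * z < m * z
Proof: Because c = h and j divides c, j divides h. v divides j, so v divides h. Since h > 0, v ≤ h. From h < e and e ≤ m, h < m. v ≤ h, so v < m. Because z > 0, by multiplying by a positive, v * z < m * z.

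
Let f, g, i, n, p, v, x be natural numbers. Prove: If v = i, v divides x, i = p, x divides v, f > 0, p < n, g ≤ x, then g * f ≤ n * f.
From x divides v and v divides x, x = v. v = i and i = p, so v = p. Since x = v, x = p. g ≤ x, so g ≤ p. p < n, so g < n. Since f > 0, by multiplying by a positive, g * f < n * f. Then g * f ≤ n * f.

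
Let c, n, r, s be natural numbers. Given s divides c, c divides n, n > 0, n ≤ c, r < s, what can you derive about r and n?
r < n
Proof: c divides n and n > 0, thus c ≤ n. From n ≤ c, c = n. s divides c, so s divides n. Because n > 0, s ≤ n. r < s, so r < n.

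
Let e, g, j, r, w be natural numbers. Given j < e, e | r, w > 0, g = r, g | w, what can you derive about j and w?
j < w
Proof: Because g = r and g | w, r | w. Since e | r, e | w. From w > 0, e ≤ w. j < e, so j < w.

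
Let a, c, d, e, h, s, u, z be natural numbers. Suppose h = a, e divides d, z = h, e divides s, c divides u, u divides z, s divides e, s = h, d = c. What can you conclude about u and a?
u = a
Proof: Because z = h and u divides z, u divides h. e divides s and s divides e, so e = s. Since d = c and e divides d, e divides c. Since c divides u, e divides u. Because e = s, s divides u. From s = h, h divides u. u divides h, so u = h. Since h = a, u = a.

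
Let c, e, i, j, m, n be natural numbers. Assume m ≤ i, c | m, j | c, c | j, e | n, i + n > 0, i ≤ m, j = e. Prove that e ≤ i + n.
m ≤ i and i ≤ m, therefore m = i. c | j and j | c, therefore c = j. Since j = e, c = e. c | m, so e | m. Since m = i, e | i. e | n, so e | i + n. i + n > 0, so e ≤ i + n.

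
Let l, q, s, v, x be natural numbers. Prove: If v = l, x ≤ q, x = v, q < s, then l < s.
Because x = v and v = l, x = l. x ≤ q and q < s, thus x < s. Because x = l, l < s.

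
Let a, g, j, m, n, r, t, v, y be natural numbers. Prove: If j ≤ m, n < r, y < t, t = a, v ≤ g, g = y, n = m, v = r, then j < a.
v = r and v ≤ g, therefore r ≤ g. n < r, so n < g. Since n = m, m < g. Because g = y, m < y. Since j ≤ m, j < y. Since t = a and y < t, y < a. j < y, so j < a.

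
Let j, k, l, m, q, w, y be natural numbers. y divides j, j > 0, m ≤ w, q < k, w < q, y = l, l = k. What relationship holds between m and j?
m < j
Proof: From m ≤ w and w < q, m < q. q < k, so m < k. Since y = l and l = k, y = k. y divides j, so k divides j. From j > 0, k ≤ j. m < k, so m < j.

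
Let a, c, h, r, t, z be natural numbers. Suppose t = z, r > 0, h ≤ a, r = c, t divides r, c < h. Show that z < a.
Because t divides r and r > 0, t ≤ r. From t = z, z ≤ r. r = c, so z ≤ c. c < h and h ≤ a, thus c < a. z ≤ c, so z < a.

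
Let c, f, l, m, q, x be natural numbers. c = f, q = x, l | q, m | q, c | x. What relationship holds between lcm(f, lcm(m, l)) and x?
lcm(f, lcm(m, l)) | x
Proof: c = f and c | x, thus f | x. m | q and l | q, thus lcm(m, l) | q. q = x, so lcm(m, l) | x. f | x, so lcm(f, lcm(m, l)) | x.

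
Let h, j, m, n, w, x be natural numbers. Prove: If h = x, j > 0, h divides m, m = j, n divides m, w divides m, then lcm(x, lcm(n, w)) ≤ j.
h = x and h divides m, therefore x divides m. n divides m and w divides m, therefore lcm(n, w) divides m. Because x divides m, lcm(x, lcm(n, w)) divides m. Since m = j, lcm(x, lcm(n, w)) divides j. j > 0, so lcm(x, lcm(n, w)) ≤ j.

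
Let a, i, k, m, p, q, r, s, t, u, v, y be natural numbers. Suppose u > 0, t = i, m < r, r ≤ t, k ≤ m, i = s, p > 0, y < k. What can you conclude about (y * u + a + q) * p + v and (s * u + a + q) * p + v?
(y * u + a + q) * p + v < (s * u + a + q) * p + v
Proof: k ≤ m and m < r, therefore k < r. Because t = i and i = s, t = s. r ≤ t, so r ≤ s. Since k < r, k < s. y < k, so y < s. Since u > 0, by multiplying by a positive, y * u < s * u. Then y * u + a < s * u + a. Then y * u + a + q < s * u + a + q. Since p > 0, by multiplying by a positive, (y * u + a + q) * p < (s * u + a + q) * p. Then (y * u + a + q) * p + v < (s * u + a + q) * p + v.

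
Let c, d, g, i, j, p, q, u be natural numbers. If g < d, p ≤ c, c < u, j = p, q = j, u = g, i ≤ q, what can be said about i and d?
i < d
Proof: Since q = j and j = p, q = p. Since i ≤ q, i ≤ p. Since u = g and c < u, c < g. From p ≤ c, p < g. i ≤ p, so i < g. Since g < d, i < d.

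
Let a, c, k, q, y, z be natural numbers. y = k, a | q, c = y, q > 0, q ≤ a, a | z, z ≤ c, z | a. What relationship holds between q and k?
q ≤ k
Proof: z | a and a | z, therefore z = a. a | q and q > 0, therefore a ≤ q. Since q ≤ a, a = q. Since z = a, z = q. c = y and z ≤ c, therefore z ≤ y. Since y = k, z ≤ k. z = q, so q ≤ k.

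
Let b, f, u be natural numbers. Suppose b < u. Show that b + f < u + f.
b < u. By adding to both sides, b + f < u + f.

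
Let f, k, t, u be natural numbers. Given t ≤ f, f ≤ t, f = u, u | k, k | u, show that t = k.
From t ≤ f and f ≤ t, t = f. Since f = u, t = u. u | k and k | u, hence u = k. Since t = u, t = k.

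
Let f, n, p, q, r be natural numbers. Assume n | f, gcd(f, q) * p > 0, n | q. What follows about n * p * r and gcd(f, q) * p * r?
n * p * r ≤ gcd(f, q) * p * r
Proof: From n | f and n | q, n | gcd(f, q). Then n * p | gcd(f, q) * p. gcd(f, q) * p > 0, so n * p ≤ gcd(f, q) * p. Then n * p * r ≤ gcd(f, q) * p * r.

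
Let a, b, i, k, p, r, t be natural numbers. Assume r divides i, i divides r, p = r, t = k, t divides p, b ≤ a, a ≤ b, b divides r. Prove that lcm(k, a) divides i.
Since r divides i and i divides r, r = i. t = k and t divides p, thus k divides p. Because p = r, k divides r. b ≤ a and a ≤ b, hence b = a. From b divides r, a divides r. k divides r, so lcm(k, a) divides r. Since r = i, lcm(k, a) divides i.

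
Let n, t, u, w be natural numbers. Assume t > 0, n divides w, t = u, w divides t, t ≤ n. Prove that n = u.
n divides w and w divides t, hence n divides t. From t > 0, n ≤ t. Since t ≤ n, n = t. From t = u, n = u.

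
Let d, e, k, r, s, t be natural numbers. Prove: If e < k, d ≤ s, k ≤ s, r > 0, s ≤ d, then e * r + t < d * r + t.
From s ≤ d and d ≤ s, s = d. From k ≤ s, k ≤ d. e < k, so e < d. Because r > 0, by multiplying by a positive, e * r < d * r. Then e * r + t < d * r + t.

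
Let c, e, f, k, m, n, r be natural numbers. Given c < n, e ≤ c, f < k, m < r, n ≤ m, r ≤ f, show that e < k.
Since e ≤ c and c < n, e < n. From m < r and r ≤ f, m < f. Since f < k, m < k. Since n ≤ m, n < k. e < n, so e < k.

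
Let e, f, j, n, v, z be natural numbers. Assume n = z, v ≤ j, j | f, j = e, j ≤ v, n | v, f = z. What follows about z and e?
z = e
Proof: v ≤ j and j ≤ v, so v = j. n = z and n | v, thus z | v. Since v = j, z | j. Because f = z and j | f, j | z. Since z | j, z = j. Since j = e, z = e.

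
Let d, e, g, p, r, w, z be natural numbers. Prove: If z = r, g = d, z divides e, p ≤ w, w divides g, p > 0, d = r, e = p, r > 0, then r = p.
z = r and z divides e, hence r divides e. Since e = p, r divides p. Since p > 0, r ≤ p. g = d and d = r, thus g = r. w divides g, so w divides r. Since r > 0, w ≤ r. p ≤ w, so p ≤ r. Since r ≤ p, r = p.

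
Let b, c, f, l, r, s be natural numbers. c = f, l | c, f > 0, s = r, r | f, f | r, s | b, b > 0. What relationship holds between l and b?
l ≤ b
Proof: Since c = f and l | c, l | f. f > 0, so l ≤ f. r | f and f | r, so r = f. From s = r, s = f. s | b and b > 0, therefore s ≤ b. Because s = f, f ≤ b. Since l ≤ f, l ≤ b.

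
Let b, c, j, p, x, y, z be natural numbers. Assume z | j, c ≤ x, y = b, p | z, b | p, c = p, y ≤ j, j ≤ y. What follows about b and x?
b ≤ x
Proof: From j ≤ y and y ≤ j, j = y. Since y = b, j = b. From p | z and z | j, p | j. Since j = b, p | b. Since b | p, p = b. c = p and c ≤ x, hence p ≤ x. p = b, so b ≤ x.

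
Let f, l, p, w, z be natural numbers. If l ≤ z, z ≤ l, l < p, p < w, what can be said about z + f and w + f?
z + f < w + f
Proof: From l ≤ z and z ≤ l, l = z. From l < p and p < w, l < w. Since l = z, z < w. Then z + f < w + f.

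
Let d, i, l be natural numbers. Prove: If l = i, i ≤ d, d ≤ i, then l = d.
Because i ≤ d and d ≤ i, i = d. Since l = i, l = d.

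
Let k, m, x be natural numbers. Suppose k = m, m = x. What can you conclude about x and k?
x = k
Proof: From k = m and m = x, k = x. Then x = k.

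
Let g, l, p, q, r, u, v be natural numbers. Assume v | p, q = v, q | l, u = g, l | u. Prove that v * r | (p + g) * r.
u = g and l | u, therefore l | g. q | l, so q | g. Since q = v, v | g. v | p, so v | p + g. Then v * r | (p + g) * r.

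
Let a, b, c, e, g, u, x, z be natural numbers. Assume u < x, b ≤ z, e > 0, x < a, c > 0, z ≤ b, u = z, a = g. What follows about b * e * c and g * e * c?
b * e * c < g * e * c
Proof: z ≤ b and b ≤ z, therefore z = b. u = z, so u = b. From a = g and x < a, x < g. Because u < x, u < g. u = b, so b < g. Since e > 0, by multiplying by a positive, b * e < g * e. Since c > 0, by multiplying by a positive, b * e * c < g * e * c.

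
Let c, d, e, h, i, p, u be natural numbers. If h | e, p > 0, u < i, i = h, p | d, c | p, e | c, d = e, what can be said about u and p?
u < p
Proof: Because i = h and u < i, u < h. Because e | c and c | p, e | p. d = e and p | d, therefore p | e. Since e | p, e = p. Since h | e, h | p. Since p > 0, h ≤ p. Since u < h, u < p.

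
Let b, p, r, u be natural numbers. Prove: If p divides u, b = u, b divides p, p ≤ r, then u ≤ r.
Because b = u and b divides p, u divides p. Since p divides u, p = u. Since p ≤ r, u ≤ r.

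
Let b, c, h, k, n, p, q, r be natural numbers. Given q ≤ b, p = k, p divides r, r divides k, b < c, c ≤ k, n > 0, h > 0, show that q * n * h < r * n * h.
Because p = k and p divides r, k divides r. Since r divides k, k = r. b < c and c ≤ k, hence b < k. Since k = r, b < r. q ≤ b, so q < r. Using n > 0, by multiplying by a positive, q * n < r * n. Because h > 0, by multiplying by a positive, q * n * h < r * n * h.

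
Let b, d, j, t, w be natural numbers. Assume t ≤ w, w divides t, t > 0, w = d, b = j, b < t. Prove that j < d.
Because w divides t and t > 0, w ≤ t. t ≤ w, so t = w. w = d, so t = d. Since b = j and b < t, j < t. t = d, so j < d.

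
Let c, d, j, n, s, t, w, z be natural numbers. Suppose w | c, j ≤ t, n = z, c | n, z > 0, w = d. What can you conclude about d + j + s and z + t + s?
d + j + s ≤ z + t + s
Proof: Since n = z and c | n, c | z. From w | c, w | z. Because z > 0, w ≤ z. Since w = d, d ≤ z. Since j ≤ t, j + s ≤ t + s. Since d ≤ z, d + j + s ≤ z + t + s.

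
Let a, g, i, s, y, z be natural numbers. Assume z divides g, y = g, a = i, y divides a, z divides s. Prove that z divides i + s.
From a = i and y divides a, y divides i. y = g, so g divides i. Since z divides g, z divides i. z divides s, so z divides i + s.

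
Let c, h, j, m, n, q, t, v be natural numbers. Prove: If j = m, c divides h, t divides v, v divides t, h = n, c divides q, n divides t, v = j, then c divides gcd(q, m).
Because t divides v and v divides t, t = v. Since v = j, t = j. j = m, so t = m. h = n and c divides h, hence c divides n. Since n divides t, c divides t. t = m, so c divides m. From c divides q, c divides gcd(q, m).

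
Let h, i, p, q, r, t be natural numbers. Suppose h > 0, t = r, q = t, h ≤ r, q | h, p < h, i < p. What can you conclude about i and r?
i < r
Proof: Because q = t and q | h, t | h. Since t = r, r | h. Since h > 0, r ≤ h. Since h ≤ r, h = r. i < p and p < h, thus i < h. h = r, so i < r.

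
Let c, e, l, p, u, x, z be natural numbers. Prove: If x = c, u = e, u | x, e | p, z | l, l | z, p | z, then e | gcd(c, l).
u = e and u | x, hence e | x. Since x = c, e | c. z | l and l | z, so z = l. Since p | z, p | l. e | p, so e | l. Since e | c, e | gcd(c, l).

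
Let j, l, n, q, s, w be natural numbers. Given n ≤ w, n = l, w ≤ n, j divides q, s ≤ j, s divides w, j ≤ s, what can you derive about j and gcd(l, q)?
j divides gcd(l, q)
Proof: Since s ≤ j and j ≤ s, s = j. w ≤ n and n ≤ w, so w = n. n = l, so w = l. Since s divides w, s divides l. Since s = j, j divides l. Since j divides q, j divides gcd(l, q).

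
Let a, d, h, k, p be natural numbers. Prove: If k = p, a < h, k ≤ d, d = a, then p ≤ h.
d = a and k ≤ d, therefore k ≤ a. Since k = p, p ≤ a. a < h, so p < h. Then p ≤ h.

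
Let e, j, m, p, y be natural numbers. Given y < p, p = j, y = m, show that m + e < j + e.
Because y = m and y < p, m < p. Since p = j, m < j. Then m + e < j + e.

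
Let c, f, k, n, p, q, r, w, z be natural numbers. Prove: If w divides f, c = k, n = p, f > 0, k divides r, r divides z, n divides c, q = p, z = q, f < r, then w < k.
Since z = q and q = p, z = p. r divides z, so r divides p. n = p and n divides c, hence p divides c. Since r divides p, r divides c. c = k, so r divides k. Since k divides r, r = k. w divides f and f > 0, hence w ≤ f. f < r, so w < r. From r = k, w < k.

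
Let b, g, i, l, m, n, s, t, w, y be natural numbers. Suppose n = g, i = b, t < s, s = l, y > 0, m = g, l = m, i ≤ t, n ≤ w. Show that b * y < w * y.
l = m and m = g, so l = g. s = l and t < s, thus t < l. Since i ≤ t, i < l. i = b, so b < l. Since l = g, b < g. n = g and n ≤ w, therefore g ≤ w. b < g, so b < w. y > 0, so b * y < w * y.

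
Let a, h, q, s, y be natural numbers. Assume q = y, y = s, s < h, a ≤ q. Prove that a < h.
Since q = y and y = s, q = s. Because a ≤ q, a ≤ s. Since s < h, a < h.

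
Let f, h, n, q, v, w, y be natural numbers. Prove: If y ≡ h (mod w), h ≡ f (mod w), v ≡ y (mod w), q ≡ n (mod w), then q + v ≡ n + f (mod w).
v ≡ y (mod w) and y ≡ h (mod w), thus v ≡ h (mod w). Since h ≡ f (mod w), v ≡ f (mod w). q ≡ n (mod w), so q + v ≡ n + f (mod w).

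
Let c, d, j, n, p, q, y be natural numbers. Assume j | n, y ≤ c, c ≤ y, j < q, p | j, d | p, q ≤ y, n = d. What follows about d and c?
d < c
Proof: n = d and j | n, so j | d. Since d | p and p | j, d | j. Since j | d, j = d. From y ≤ c and c ≤ y, y = c. j < q and q ≤ y, therefore j < y. y = c, so j < c. Since j = d, d < c.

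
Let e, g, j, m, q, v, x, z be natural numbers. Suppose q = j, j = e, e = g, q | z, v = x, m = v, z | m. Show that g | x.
q = j and j = e, thus q = e. Since e = g, q = g. From m = v and z | m, z | v. Since v = x, z | x. Since q | z, q | x. Since q = g, g | x.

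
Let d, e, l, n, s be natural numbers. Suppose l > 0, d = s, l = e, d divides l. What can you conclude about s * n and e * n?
s * n ≤ e * n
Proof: d = s and d divides l, therefore s divides l. l > 0, so s ≤ l. l = e, so s ≤ e. By multiplying by a non-negative, s * n ≤ e * n.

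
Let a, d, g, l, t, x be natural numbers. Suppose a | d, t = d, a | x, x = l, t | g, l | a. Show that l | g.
x = l and a | x, therefore a | l. Since l | a, a = l. t = d and t | g, therefore d | g. Since a | d, a | g. Since a = l, l | g.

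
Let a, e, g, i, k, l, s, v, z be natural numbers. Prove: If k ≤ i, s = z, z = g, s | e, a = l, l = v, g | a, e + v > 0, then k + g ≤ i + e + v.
From s = z and z = g, s = g. s | e, so g | e. a = l and l = v, hence a = v. Since g | a, g | v. Since g | e, g | e + v. e + v > 0, so g ≤ e + v. Since k ≤ i, k + g ≤ i + e + v.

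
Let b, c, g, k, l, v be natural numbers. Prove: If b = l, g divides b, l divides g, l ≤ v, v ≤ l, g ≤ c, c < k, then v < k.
Because b = l and g divides b, g divides l. Because l divides g, g = l. Since l ≤ v and v ≤ l, l = v. From g = l, g = v. Because g ≤ c, v ≤ c. Since c < k, v < k.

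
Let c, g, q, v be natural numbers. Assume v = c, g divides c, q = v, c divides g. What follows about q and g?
q = g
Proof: q = v and v = c, therefore q = c. c divides g and g divides c, thus c = g. Because q = c, q = g.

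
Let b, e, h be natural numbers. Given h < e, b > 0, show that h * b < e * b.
Since h < e and b > 0, by multiplying by a positive, h * b < e * b.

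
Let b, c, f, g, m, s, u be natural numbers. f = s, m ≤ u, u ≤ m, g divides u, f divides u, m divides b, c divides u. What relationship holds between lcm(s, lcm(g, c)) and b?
lcm(s, lcm(g, c)) divides b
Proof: u ≤ m and m ≤ u, so u = m. From f = s and f divides u, s divides u. g divides u and c divides u, so lcm(g, c) divides u. Because s divides u, lcm(s, lcm(g, c)) divides u. Since u = m, lcm(s, lcm(g, c)) divides m. m divides b, so lcm(s, lcm(g, c)) divides b.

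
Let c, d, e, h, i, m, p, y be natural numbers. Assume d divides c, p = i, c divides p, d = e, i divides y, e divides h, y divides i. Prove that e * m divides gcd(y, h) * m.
i divides y and y divides i, so i = y. Since p = i, p = y. d divides c and c divides p, therefore d divides p. d = e, so e divides p. p = y, so e divides y. Since e divides h, e divides gcd(y, h). Then e * m divides gcd(y, h) * m.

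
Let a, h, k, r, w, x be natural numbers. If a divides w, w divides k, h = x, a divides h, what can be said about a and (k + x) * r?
a divides (k + x) * r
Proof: a divides w and w divides k, so a divides k. h = x and a divides h, so a divides x. a divides k, so a divides k + x. Then a divides (k + x) * r.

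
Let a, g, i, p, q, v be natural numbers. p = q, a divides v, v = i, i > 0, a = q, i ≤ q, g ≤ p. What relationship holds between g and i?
g ≤ i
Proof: Since a = q and a divides v, q divides v. Because v = i, q divides i. i > 0, so q ≤ i. Since i ≤ q, q = i. p = q, so p = i. From g ≤ p, g ≤ i.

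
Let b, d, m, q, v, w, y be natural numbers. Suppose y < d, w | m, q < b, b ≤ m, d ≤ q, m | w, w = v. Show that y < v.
m | w and w | m, hence m = w. w = v, so m = v. q < b and b ≤ m, hence q < m. m = v, so q < v. Since d ≤ q, d < v. y < d, so y < v.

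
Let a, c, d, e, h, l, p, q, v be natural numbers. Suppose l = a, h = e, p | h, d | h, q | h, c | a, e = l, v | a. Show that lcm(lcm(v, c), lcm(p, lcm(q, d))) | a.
v | a and c | a, so lcm(v, c) | a. h = e and e = l, hence h = l. l = a, so h = a. q | h and d | h, therefore lcm(q, d) | h. Since p | h, lcm(p, lcm(q, d)) | h. Since h = a, lcm(p, lcm(q, d)) | a. lcm(v, c) | a, so lcm(lcm(v, c), lcm(p, lcm(q, d))) | a.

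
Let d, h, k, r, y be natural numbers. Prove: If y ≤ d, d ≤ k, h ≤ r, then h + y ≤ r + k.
y ≤ d and d ≤ k, so y ≤ k. Since h ≤ r, h + y ≤ r + k.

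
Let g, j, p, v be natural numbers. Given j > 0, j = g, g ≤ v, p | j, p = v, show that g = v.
p | j and j > 0, so p ≤ j. j = g, so p ≤ g. Because p = v, v ≤ g. g ≤ v, so v = g. Then g = v.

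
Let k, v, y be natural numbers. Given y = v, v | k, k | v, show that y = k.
v | k and k | v, thus v = k. Because y = v, y = k.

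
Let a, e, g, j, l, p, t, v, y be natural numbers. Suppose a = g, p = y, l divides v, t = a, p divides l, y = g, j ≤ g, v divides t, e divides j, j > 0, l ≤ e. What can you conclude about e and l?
e = l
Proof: e divides j and j > 0, hence e ≤ j. p = y and p divides l, therefore y divides l. y = g, so g divides l. t = a and a = g, hence t = g. Since l divides v and v divides t, l divides t. t = g, so l divides g. g divides l, so g = l. Since j ≤ g, j ≤ l. Since e ≤ j, e ≤ l. l ≤ e, so e = l.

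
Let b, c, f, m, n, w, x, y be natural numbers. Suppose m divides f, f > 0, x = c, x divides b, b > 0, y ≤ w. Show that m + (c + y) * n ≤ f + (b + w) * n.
m divides f and f > 0, hence m ≤ f. x = c and x divides b, thus c divides b. Because b > 0, c ≤ b. y ≤ w, so c + y ≤ b + w. By multiplying by a non-negative, (c + y) * n ≤ (b + w) * n. Since m ≤ f, m + (c + y) * n ≤ f + (b + w) * n.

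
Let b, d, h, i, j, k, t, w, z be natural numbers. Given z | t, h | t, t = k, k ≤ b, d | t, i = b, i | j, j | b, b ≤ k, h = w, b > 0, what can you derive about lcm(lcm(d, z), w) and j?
lcm(lcm(d, z), w) ≤ j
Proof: i = b and i | j, thus b | j. j | b, so b = j. From k ≤ b and b ≤ k, k = b. Because t = k, t = b. d | t and z | t, so lcm(d, z) | t. From h = w and h | t, w | t. From lcm(d, z) | t, lcm(lcm(d, z), w) | t. Since t = b, lcm(lcm(d, z), w) | b. b > 0, so lcm(lcm(d, z), w) ≤ b. Since b = j, lcm(lcm(d, z), w) ≤ j.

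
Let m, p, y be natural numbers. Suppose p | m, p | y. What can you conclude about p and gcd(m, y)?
p | gcd(m, y)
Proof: Because p | m and p | y, because common divisors divide the gcd, p | gcd(m, y).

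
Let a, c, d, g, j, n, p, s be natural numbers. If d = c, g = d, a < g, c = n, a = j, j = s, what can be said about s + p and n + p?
s + p < n + p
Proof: From d = c and c = n, d = n. Since g = d and a < g, a < d. Since a = j, j < d. j = s, so s < d. Because d = n, s < n. Then s + p < n + p.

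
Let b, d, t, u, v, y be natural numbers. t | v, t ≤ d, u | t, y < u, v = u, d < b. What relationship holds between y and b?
y < b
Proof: From v = u and t | v, t | u. Since u | t, t = u. t ≤ d, so u ≤ d. d < b, so u < b. y < u, so y < b.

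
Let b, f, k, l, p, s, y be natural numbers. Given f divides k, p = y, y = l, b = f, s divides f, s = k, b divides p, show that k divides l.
s = k and s divides f, so k divides f. Since f divides k, f = k. p = y and y = l, hence p = l. From b = f and b divides p, f divides p. From p = l, f divides l. From f = k, k divides l.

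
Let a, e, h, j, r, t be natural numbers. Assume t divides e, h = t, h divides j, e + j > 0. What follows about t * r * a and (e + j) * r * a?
t * r * a ≤ (e + j) * r * a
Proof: h = t and h divides j, thus t divides j. From t divides e, t divides e + j. Since e + j > 0, t ≤ e + j. By multiplying by a non-negative, t * r ≤ (e + j) * r. By multiplying by a non-negative, t * r * a ≤ (e + j) * r * a.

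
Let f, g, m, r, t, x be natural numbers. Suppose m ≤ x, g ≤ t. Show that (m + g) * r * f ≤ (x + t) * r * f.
Because m ≤ x and g ≤ t, m + g ≤ x + t. Then (m + g) * r ≤ (x + t) * r. Then (m + g) * r * f ≤ (x + t) * r * f.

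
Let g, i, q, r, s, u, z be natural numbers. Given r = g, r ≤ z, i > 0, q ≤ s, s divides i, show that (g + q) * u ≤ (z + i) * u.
r = g and r ≤ z, so g ≤ z. s divides i and i > 0, hence s ≤ i. q ≤ s, so q ≤ i. Since g ≤ z, g + q ≤ z + i. By multiplying by a non-negative, (g + q) * u ≤ (z + i) * u.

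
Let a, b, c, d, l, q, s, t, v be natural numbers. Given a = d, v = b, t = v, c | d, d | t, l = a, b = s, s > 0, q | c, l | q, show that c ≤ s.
Since l = a and a = d, l = d. From l | q, d | q. q | c, so d | c. c | d, so d = c. v = b and b = s, therefore v = s. t = v and d | t, so d | v. v = s, so d | s. From d = c, c | s. s > 0, so c ≤ s.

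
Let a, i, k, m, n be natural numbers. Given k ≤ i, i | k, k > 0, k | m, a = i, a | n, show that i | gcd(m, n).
Because i | k and k > 0, i ≤ k. Since k ≤ i, k = i. k | m, so i | m. Because a = i and a | n, i | n. i | m, so i | gcd(m, n).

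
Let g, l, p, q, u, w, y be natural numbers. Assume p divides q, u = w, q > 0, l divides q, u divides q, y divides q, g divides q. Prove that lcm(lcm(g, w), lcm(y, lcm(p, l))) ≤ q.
From u = w and u divides q, w divides q. Since g divides q, lcm(g, w) divides q. Because p divides q and l divides q, lcm(p, l) divides q. From y divides q, lcm(y, lcm(p, l)) divides q. Since lcm(g, w) divides q, lcm(lcm(g, w), lcm(y, lcm(p, l))) divides q. Since q > 0, lcm(lcm(g, w), lcm(y, lcm(p, l))) ≤ q.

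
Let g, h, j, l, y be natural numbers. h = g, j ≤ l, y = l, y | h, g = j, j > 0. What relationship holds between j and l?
j = l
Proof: h = g and g = j, so h = j. Since y = l and y | h, l | h. Since h = j, l | j. Since j > 0, l ≤ j. Since j ≤ l, l = j. Then j = l.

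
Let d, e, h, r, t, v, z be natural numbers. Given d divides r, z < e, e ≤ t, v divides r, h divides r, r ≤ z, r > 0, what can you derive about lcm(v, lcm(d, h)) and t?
lcm(v, lcm(d, h)) < t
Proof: From d divides r and h divides r, lcm(d, h) divides r. Because v divides r, lcm(v, lcm(d, h)) divides r. r > 0, so lcm(v, lcm(d, h)) ≤ r. z < e and e ≤ t, hence z < t. Since r ≤ z, r < t. From lcm(v, lcm(d, h)) ≤ r, lcm(v, lcm(d, h)) < t.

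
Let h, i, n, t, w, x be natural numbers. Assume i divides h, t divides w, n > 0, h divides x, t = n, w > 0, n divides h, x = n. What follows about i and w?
i ≤ w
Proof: x = n and h divides x, so h divides n. n divides h, so h = n. From i divides h, i divides n. Since n > 0, i ≤ n. Since t divides w and w > 0, t ≤ w. t = n, so n ≤ w. Since i ≤ n, i ≤ w.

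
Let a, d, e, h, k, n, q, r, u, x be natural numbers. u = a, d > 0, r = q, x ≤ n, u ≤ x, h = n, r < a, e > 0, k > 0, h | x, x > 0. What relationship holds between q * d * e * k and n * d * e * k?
q * d * e * k < n * d * e * k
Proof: h | x and x > 0, so h ≤ x. h = n, so n ≤ x. x ≤ n, so x = n. r = q and r < a, therefore q < a. u = a and u ≤ x, therefore a ≤ x. Since q < a, q < x. Since x = n, q < n. Since d > 0, q * d < n * d. From e > 0, q * d * e < n * d * e. Since k > 0, q * d * e * k < n * d * e * k.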